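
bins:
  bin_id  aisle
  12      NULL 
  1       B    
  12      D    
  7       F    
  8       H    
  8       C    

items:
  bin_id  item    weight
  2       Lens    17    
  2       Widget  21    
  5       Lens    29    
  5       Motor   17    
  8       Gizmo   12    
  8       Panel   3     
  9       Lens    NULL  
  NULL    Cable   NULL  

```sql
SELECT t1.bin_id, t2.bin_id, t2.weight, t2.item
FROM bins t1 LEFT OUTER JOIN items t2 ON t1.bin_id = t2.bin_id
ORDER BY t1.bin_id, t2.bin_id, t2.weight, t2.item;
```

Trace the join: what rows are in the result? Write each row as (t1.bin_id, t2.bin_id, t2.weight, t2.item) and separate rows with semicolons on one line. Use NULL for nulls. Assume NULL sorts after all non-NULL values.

(1, NULL, NULL, NULL); (7, NULL, NULL, NULL); (8, 8, 3, Panel); (8, 8, 3, Panel); (8, 8, 12, Gizmo); (8, 8, 12, Gizmo); (12, NULL, NULL, NULL); (12, NULL, NULL, NULL)

LEFT JOIN keeps every row from `bins`; unmatched rows get NULL for `items`'s columns.
Matching on t1.bin_id = t2.bin_id. A NULL in a compared column never satisfies the condition.
Matched pairs: 4; unmatched t1 rows kept: 4.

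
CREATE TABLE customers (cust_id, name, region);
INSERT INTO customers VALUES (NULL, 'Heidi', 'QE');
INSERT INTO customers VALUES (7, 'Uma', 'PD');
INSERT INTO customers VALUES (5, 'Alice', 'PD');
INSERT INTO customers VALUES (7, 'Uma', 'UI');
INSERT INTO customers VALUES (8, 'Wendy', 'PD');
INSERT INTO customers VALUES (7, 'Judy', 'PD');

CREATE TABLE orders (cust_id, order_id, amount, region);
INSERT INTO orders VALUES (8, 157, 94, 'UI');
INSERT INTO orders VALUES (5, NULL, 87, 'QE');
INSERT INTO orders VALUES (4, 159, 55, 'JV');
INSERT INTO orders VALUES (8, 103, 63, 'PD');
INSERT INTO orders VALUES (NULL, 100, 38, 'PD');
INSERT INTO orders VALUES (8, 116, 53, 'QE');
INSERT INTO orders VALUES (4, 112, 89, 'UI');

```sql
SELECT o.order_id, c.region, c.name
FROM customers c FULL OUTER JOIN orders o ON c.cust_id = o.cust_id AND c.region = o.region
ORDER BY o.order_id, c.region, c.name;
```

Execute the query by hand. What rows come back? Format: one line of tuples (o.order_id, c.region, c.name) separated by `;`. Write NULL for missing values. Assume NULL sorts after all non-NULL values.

(100, NULL, NULL); (103, PD, Wendy); (112, NULL, NULL); (116, NULL, NULL); (157, NULL, NULL); (159, NULL, NULL); (NULL, PD, Alice); (NULL, PD, Judy); (NULL, PD, Uma); (NULL, QE, Heidi); (NULL, UI, Uma); (NULL, NULL, NULL)

FULL OUTER JOIN keeps every row from both sides; unmatched rows get NULL for the other side's columns.
Matching on c.cust_id = o.cust_id AND c.region = o.region. A NULL in a compared column never satisfies the condition.
Matched pairs: 1; unmatched c rows kept: 5; unmatched o rows kept: 6.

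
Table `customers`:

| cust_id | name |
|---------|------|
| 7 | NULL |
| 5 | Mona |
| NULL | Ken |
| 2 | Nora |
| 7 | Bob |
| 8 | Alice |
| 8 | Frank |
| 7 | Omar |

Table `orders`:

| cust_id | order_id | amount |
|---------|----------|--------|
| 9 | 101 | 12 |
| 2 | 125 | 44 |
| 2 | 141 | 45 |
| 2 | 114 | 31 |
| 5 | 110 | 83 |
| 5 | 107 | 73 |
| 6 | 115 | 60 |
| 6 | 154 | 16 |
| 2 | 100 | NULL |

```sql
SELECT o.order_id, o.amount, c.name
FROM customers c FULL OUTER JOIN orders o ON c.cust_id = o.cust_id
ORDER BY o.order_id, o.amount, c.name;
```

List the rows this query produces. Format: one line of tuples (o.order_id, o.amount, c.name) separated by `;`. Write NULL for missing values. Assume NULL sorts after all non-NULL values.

(100, NULL, Nora); (101, 12, NULL); (107, 73, Mona); (110, 83, Mona); (114, 31, Nora); (115, 60, NULL); (125, 44, Nora); (141, 45, Nora); (154, 16, NULL); (NULL, NULL, Alice); (NULL, NULL, Bob); (NULL, NULL, Frank); (NULL, NULL, Ken); (NULL, NULL, Omar); (NULL, NULL, NULL)

FULL OUTER JOIN keeps every row from both sides; unmatched rows get NULL for the other side's columns.
Matching on c.cust_id = o.cust_id. A NULL in a compared column never satisfies the condition.
- c (cust_id=7) has no partner → padded with NULL.
- c (cust_id=5) pairs with 2 row(s) of o.
- c (cust_id=NULL) has no partner → padded with NULL.
- c (cust_id=2) pairs with 4 row(s) of o.
- c (cust_id=7) has no partner → padded with NULL.
- c (cust_id=8) has no partner → padded with NULL.
- c (cust_id=8) has no partner → padded with NULL.
- c (cust_id=7) has no partner → padded with NULL.
- plus 3 unmatched o row(s), each kept with NULL c columns.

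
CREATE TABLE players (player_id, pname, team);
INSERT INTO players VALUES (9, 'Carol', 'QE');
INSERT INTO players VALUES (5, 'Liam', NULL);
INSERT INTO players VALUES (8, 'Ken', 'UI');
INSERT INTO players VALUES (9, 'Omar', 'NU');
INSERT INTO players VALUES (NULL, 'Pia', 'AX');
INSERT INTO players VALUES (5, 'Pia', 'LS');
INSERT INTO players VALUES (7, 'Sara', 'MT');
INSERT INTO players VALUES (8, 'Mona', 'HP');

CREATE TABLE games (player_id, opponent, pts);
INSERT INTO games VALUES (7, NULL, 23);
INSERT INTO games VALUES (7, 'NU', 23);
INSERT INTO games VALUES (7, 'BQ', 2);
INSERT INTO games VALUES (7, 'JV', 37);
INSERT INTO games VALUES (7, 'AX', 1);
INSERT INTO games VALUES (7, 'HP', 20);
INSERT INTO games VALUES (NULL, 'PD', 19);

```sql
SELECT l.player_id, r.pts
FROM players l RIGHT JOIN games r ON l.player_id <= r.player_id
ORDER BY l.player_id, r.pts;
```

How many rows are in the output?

RIGHT JOIN keeps every row from `games`; unmatched rows get NULL for `players`'s columns.
Matching on l.player_id <= r.player_id. A NULL in a compared column never satisfies the condition.
Matched pairs: 18; unmatched r rows kept: 1.
Total: 18 matched + 1 padded = 19 rows.

19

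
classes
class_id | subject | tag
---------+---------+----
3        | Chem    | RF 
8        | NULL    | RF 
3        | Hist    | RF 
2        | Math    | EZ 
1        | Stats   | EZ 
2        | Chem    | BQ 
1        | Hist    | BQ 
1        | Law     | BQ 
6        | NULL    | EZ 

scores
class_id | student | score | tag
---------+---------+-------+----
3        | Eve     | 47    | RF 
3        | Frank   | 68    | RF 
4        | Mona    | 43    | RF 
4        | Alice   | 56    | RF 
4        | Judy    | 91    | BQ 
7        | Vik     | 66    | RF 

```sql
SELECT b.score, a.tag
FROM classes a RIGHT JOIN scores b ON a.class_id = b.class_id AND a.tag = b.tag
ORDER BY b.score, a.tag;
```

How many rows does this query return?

8

RIGHT JOIN keeps every row from `scores`; unmatched rows get NULL for `classes`'s columns.
Matching on a.class_id = b.class_id AND a.tag = b.tag.
Matched pairs: 4; unmatched b rows kept: 4.
Total: 4 matched + 4 padded = 8 rows.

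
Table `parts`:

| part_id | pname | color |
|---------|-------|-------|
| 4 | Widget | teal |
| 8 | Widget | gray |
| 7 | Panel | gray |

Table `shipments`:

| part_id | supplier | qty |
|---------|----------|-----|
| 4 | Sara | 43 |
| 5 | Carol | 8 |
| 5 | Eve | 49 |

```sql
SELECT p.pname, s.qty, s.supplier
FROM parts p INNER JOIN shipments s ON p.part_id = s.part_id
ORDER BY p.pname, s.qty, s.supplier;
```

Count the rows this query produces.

1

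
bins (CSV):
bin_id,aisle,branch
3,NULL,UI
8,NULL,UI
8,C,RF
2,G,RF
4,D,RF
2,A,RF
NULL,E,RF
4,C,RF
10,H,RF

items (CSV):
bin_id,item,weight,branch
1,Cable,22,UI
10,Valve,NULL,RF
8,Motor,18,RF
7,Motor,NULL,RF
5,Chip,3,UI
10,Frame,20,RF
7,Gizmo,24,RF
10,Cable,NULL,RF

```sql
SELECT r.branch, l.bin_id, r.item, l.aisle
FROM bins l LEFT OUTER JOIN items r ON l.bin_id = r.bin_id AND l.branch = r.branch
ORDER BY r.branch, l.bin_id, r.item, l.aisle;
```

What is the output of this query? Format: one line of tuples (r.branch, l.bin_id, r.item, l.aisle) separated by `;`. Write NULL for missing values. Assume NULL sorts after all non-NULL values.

LEFT JOIN keeps every row from `bins`; unmatched rows get NULL for `items`'s columns.
Matching on l.bin_id = r.bin_id AND l.branch = r.branch. A NULL in a compared column never satisfies the condition.
- l row (bin_id=3, branch=UI): no match → kept, r columns NULL.
- l row (bin_id=8, branch=UI): no match → kept, r columns NULL.
- l row (bin_id=8, branch=RF): matches 1 r row(s) → 1 output row(s).
- l row (bin_id=2, branch=RF): no match → kept, r columns NULL.
- l row (bin_id=4, branch=RF): no match → kept, r columns NULL.
- l row (bin_id=2, branch=RF): no match → kept, r columns NULL.
- l row (bin_id=NULL, branch=RF): no match → kept, r columns NULL.
- l row (bin_id=4, branch=RF): no match → kept, r columns NULL.
- l row (bin_id=10, branch=RF): matches 3 r row(s) → 3 output row(s).

(RF, 8, Motor, C); (RF, 10, Cable, H); (RF, 10, Frame, H); (RF, 10, Valve, H); (NULL, 2, NULL, A); (NULL, 2, NULL, G); (NULL, 3, NULL, NULL); (NULL, 4, NULL, C); (NULL, 4, NULL, D); (NULL, 8, NULL, NULL); (NULL, NULL, NULL, E)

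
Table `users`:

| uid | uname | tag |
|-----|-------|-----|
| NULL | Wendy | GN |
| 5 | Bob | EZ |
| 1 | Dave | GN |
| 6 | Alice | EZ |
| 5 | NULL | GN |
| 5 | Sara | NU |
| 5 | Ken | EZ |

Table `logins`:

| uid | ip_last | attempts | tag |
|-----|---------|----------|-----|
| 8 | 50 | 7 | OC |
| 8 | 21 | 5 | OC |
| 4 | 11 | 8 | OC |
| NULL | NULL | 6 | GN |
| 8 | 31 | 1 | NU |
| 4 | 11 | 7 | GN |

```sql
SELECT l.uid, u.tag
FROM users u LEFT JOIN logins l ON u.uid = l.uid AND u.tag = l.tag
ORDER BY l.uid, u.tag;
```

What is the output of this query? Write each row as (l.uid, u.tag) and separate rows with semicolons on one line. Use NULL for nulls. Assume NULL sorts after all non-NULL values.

(NULL, EZ); (NULL, EZ); (NULL, EZ); (NULL, GN); (NULL, GN); (NULL, GN); (NULL, NU)

LEFT JOIN keeps every row from `users`; unmatched rows get NULL for `logins`'s columns.
Matching on u.uid = l.uid AND u.tag = l.tag. A NULL in a compared column never satisfies the condition.
- uid=NULL, tag=GN: no l row matches, row kept with l columns NULL.
- uid=5, tag=EZ: no l row matches, row kept with l columns NULL.
- uid=1, tag=GN: no l row matches, row kept with l columns NULL.
- uid=6, tag=EZ: no l row matches, row kept with l columns NULL.
- uid=5, tag=GN: no l row matches, row kept with l columns NULL.
- uid=5, tag=NU: no l row matches, row kept with l columns NULL.
- uid=5, tag=EZ: no l row matches, row kept with l columns NULL.
After projecting and ordering:
l.uid | u.tag
NULL | EZ
NULL | EZ
NULL | EZ
NULL | GN
NULL | GN
NULL | GN
NULL | NU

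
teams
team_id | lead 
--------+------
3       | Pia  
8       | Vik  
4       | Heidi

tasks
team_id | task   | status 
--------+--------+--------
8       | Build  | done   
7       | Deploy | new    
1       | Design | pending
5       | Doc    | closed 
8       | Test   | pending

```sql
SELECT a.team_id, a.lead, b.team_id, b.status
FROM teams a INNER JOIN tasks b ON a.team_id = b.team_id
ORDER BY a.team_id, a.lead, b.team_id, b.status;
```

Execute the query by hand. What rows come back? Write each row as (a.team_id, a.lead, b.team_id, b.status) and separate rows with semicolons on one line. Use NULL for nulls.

(8, Vik, 8, done); (8, Vik, 8, pending)

INNER JOIN keeps only pairs where the ON condition holds.
Matching on a.team_id = b.team_id.
Matched pairs: 2.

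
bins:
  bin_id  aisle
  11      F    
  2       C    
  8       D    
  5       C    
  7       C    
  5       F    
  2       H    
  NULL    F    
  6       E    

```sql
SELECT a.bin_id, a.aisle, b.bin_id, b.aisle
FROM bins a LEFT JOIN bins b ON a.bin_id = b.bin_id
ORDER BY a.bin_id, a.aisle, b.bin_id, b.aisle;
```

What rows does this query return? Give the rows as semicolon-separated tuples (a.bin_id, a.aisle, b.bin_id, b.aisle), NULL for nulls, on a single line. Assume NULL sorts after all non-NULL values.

(2, C, 2, C); (2, C, 2, H); (2, H, 2, C); (2, H, 2, H); (5, C, 5, C); (5, C, 5, F); (5, F, 5, C); (5, F, 5, F); (6, E, 6, E); (7, C, 7, C); (8, D, 8, D); (11, F, 11, F); (NULL, F, NULL, NULL)

LEFT JOIN keeps every row from `bins a`; unmatched rows get NULL for `bins b`'s columns.
Matching on a.bin_id = b.bin_id. A NULL in a compared column never satisfies the condition.
Matched pairs: 12; unmatched a rows kept: 1.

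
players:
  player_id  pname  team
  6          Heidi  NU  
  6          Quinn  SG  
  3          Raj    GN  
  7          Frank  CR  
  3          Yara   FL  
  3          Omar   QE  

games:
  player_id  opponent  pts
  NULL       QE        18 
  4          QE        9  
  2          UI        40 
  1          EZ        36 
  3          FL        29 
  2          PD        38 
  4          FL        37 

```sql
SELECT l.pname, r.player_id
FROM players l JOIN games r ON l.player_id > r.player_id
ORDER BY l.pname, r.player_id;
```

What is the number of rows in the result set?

27

INNER JOIN keeps only pairs where the ON condition holds.
Matching on l.player_id > r.player_id. A NULL in a compared column never satisfies the condition.
- l[0] player_id=6 → 6 match(es) in r → 6 row(s).
- l[1] player_id=6 → 6 match(es) in r → 6 row(s).
- l[2] player_id=3 → 3 match(es) in r → 3 row(s).
- l[3] player_id=7 → 6 match(es) in r → 6 row(s).
- l[4] player_id=3 → 3 match(es) in r → 3 row(s).
- l[5] player_id=3 → 3 match(es) in r → 3 row(s).
Total: 27 rows.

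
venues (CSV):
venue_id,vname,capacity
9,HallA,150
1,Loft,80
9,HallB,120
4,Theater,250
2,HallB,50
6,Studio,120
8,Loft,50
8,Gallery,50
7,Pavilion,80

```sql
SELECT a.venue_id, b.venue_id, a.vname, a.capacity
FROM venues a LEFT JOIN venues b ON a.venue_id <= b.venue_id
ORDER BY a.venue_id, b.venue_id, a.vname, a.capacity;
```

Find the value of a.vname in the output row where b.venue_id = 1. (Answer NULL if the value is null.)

Loft

LEFT JOIN keeps every row from `venues a`; unmatched rows get NULL for `venues b`'s columns.
Matching on a.venue_id <= b.venue_id.
Matched pairs: 47; unmatched a rows kept: 0.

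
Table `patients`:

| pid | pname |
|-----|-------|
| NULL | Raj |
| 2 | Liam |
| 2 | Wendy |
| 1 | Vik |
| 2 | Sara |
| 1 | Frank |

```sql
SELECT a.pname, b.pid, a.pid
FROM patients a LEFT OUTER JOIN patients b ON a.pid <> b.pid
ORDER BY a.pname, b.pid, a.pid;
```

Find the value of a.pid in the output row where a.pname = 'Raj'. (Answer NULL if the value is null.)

NULL

LEFT JOIN keeps every row from `patients a`; unmatched rows get NULL for `patients b`'s columns.
Matching on a.pid <> b.pid. A NULL in a compared column never satisfies the condition.
- a (pid=NULL) has no partner → padded with NULL.
- a (pid=2) pairs with 2 row(s) of b.
- a (pid=2) pairs with 2 row(s) of b.
- a (pid=1) pairs with 3 row(s) of b.
- a (pid=2) pairs with 2 row(s) of b.
- a (pid=1) pairs with 3 row(s) of b.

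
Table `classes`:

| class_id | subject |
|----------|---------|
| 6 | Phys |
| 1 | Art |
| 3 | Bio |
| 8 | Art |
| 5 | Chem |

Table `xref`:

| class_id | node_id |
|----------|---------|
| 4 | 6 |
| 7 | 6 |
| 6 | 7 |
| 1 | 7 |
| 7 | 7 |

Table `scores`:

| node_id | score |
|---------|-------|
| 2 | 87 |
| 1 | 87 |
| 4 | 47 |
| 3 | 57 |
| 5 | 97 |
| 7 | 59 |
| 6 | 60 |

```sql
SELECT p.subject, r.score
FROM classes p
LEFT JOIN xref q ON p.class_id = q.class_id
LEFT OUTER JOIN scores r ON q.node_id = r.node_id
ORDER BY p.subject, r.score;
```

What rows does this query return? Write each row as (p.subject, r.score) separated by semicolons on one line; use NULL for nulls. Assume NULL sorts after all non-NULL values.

Evaluate left to right. First `classes p LEFT JOIN xref q` on class_id: 5 row(s).
Then LEFT JOIN `scores r` on node_id: each of those 5 rows is kept; rows whose q.node_id has no match in r get NULL for r's columns.

(Art, 59); (Art, NULL); (Bio, NULL); (Chem, NULL); (Phys, 59)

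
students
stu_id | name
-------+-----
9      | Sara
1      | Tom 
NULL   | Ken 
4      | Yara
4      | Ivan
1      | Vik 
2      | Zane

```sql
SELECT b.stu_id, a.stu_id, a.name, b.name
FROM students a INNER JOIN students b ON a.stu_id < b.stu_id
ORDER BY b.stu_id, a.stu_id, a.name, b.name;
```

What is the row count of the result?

13

INNER JOIN keeps only pairs where the ON condition holds.
Matching on a.stu_id < b.stu_id. A NULL in a compared column never satisfies the condition.
- a[0] stu_id=9 → no match; dropped.
- a[1] stu_id=1 → 4 match(es) in b → 4 row(s).
- a[2] stu_id=NULL → no match; dropped.
- a[3] stu_id=4 → 1 match(es) in b → 1 row(s).
- a[4] stu_id=4 → 1 match(es) in b → 1 row(s).
- a[5] stu_id=1 → 4 match(es) in b → 4 row(s).
- a[6] stu_id=2 → 3 match(es) in b → 3 row(s).
Total: 13 rows.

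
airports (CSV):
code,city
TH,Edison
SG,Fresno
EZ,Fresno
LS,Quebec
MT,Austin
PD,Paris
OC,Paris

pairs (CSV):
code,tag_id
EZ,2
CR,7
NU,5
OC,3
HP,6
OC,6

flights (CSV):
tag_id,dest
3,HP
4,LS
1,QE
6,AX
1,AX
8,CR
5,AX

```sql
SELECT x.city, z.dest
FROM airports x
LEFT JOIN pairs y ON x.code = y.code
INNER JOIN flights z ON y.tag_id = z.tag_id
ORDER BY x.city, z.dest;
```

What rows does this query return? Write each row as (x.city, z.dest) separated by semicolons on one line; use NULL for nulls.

Joins associate left-to-right: airports LEFT JOIN pairs on code gives 8 intermediate row(s).
Then INNER JOIN `flights z` on tag_id: keep only rows whose y.tag_id appears in z.

(Paris, AX); (Paris, HP)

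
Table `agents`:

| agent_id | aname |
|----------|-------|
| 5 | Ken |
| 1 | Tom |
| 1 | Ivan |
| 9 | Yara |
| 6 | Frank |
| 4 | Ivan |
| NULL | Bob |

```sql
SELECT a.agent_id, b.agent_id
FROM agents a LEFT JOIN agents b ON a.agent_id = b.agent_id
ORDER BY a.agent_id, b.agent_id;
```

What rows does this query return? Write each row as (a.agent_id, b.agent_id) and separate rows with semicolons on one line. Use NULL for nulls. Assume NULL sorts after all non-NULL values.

(1, 1); (1, 1); (1, 1); (1, 1); (4, 4); (5, 5); (6, 6); (9, 9); (NULL, NULL)

LEFT JOIN keeps every row from `agents a`; unmatched rows get NULL for `agents b`'s columns.
Matching on a.agent_id = b.agent_id. A NULL in a compared column never satisfies the condition.
- a[0] agent_id=5 → 1 match(es) in b → 1 row(s).
- a[1] agent_id=1 → 2 match(es) in b → 2 row(s).
- a[2] agent_id=1 → 2 match(es) in b → 2 row(s).
- a[3] agent_id=9 → 1 match(es) in b → 1 row(s).
- a[4] agent_id=6 → 1 match(es) in b → 1 row(s).
- a[5] agent_id=4 → 1 match(es) in b → 1 row(s).
- a[6] agent_id=NULL → no match; kept with NULLs on the b side.
After projecting and ordering:
a.agent_id | b.agent_id
1 | 1
1 | 1
1 | 1
1 | 1
4 | 4
5 | 5
6 | 6
9 | 9
NULL | NULL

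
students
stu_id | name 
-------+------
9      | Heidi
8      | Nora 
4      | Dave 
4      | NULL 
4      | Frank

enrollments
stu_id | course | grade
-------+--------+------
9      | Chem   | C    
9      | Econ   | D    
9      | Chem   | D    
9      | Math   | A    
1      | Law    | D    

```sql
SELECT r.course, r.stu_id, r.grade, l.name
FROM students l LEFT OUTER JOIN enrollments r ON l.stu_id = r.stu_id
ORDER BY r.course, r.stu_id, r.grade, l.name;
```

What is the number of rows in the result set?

8

LEFT JOIN keeps every row from `students`; unmatched rows get NULL for `enrollments`'s columns.
Matching on l.stu_id = r.stu_id.
- l (stu_id=9) pairs with 4 row(s) of r.
- l (stu_id=8) has no partner → padded with NULL.
- l (stu_id=4) has no partner → padded with NULL.
- l (stu_id=4) has no partner → padded with NULL.
- l (stu_id=4) has no partner → padded with NULL.
Total: 4 matched + 4 padded = 8 rows.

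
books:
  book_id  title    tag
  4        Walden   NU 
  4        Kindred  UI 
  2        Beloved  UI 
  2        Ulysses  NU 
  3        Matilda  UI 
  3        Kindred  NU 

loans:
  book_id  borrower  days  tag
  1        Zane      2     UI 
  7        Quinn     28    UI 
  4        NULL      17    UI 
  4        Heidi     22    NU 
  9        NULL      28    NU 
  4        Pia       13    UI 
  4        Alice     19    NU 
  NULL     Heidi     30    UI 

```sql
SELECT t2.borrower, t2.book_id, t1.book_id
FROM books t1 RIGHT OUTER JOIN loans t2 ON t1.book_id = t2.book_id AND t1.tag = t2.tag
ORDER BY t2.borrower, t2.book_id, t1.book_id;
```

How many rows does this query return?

RIGHT JOIN keeps every row from `loans`; unmatched rows get NULL for `books`'s columns.
Matching on t1.book_id = t2.book_id AND t1.tag = t2.tag. A NULL in a compared column never satisfies the condition.
- t1 row (book_id=4, tag=NU): matches 2 t2 row(s) → 2 output row(s).
- t1 row (book_id=4, tag=UI): matches 2 t2 row(s) → 2 output row(s).
- t1 row (book_id=2, tag=UI): no match.
- t1 row (book_id=2, tag=NU): no match.
- t1 row (book_id=3, tag=UI): no match.
- t1 row (book_id=3, tag=NU): no match.
- 4 t2 row(s) had no t1 match → kept, t1 columns NULL.
Total: 4 matched + 4 padded = 8 rows.

8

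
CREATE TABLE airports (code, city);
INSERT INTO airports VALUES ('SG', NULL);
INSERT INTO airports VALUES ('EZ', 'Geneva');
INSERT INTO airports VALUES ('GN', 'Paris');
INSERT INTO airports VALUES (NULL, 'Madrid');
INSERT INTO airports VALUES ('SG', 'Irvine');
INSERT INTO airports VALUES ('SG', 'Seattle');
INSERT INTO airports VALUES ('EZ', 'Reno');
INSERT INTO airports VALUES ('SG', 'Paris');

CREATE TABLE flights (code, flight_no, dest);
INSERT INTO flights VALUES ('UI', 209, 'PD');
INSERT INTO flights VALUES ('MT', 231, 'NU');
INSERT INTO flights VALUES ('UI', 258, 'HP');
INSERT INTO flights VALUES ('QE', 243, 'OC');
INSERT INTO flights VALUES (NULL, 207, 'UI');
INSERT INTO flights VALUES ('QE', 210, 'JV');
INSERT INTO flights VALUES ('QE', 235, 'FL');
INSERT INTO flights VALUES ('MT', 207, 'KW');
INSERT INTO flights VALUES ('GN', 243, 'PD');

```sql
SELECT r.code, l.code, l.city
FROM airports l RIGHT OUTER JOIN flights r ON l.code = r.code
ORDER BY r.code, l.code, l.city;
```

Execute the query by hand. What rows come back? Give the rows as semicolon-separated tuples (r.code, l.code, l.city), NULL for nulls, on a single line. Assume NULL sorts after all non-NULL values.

RIGHT JOIN keeps every row from `flights`; unmatched rows get NULL for `airports`'s columns.
Matching on l.code = r.code. A NULL in a compared column never satisfies the condition.
Matched pairs: 1; unmatched r rows kept: 8.

(GN, GN, Paris); (MT, NULL, NULL); (MT, NULL, NULL); (QE, NULL, NULL); (QE, NULL, NULL); (QE, NULL, NULL); (UI, NULL, NULL); (UI, NULL, NULL); (NULL, NULL, NULL)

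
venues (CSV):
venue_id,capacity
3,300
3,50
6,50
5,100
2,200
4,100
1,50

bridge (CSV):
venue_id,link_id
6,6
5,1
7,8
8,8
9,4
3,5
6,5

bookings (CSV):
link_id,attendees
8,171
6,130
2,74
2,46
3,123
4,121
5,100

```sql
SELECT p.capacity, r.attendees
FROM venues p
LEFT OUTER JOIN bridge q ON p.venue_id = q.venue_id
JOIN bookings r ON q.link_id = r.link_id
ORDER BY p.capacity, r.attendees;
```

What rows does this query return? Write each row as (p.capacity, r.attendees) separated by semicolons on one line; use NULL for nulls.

(50, 100); (50, 100); (50, 130); (300, 100)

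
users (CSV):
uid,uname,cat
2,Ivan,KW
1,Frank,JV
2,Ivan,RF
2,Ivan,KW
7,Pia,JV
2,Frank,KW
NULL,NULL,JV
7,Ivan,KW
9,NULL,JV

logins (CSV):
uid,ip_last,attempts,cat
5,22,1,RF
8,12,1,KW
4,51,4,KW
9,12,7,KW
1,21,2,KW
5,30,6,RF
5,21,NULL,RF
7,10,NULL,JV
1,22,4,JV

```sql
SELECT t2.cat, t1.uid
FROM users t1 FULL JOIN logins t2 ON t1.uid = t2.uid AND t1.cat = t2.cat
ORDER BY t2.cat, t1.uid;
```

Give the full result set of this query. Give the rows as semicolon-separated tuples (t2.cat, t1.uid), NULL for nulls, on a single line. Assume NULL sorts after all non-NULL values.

(JV, 1); (JV, 7); (KW, NULL); (KW, NULL); (KW, NULL); (KW, NULL); (RF, NULL); (RF, NULL); (RF, NULL); (NULL, 2); (NULL, 2); (NULL, 2); (NULL, 2); (NULL, 7); (NULL, 9); (NULL, NULL)

FULL OUTER JOIN keeps every row from both sides; unmatched rows get NULL for the other side's columns.
Matching on t1.uid = t2.uid AND t1.cat = t2.cat. A NULL in a compared column never satisfies the condition.
Matched pairs: 2; unmatched t1 rows kept: 7; unmatched t2 rows kept: 7.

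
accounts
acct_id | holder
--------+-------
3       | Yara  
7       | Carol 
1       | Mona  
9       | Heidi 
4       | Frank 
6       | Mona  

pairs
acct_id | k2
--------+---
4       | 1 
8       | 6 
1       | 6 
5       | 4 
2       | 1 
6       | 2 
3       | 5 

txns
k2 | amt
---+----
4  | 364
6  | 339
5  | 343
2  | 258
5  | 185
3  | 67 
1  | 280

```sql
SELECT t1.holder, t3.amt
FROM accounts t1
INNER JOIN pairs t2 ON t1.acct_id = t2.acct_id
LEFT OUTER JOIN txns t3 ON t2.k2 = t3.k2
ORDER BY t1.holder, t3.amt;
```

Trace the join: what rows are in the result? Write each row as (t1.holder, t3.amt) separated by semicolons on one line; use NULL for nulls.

(Frank, 280); (Mona, 258); (Mona, 339); (Yara, 185); (Yara, 343)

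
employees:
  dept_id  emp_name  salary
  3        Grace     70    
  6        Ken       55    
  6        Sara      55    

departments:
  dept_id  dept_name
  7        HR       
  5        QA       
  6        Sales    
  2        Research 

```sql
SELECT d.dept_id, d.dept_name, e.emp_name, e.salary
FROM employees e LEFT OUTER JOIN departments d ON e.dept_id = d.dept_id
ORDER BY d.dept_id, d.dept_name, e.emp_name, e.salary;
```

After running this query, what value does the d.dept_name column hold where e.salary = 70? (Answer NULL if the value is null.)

LEFT JOIN keeps every row from `employees`; unmatched rows get NULL for `departments`'s columns.
Matching on e.dept_id = d.dept_id.
- e[0] dept_id=3 → no match; kept with NULLs on the d side.
- e[1] dept_id=6 → 1 match(es) in d → 1 row(s).
- e[2] dept_id=6 → 1 match(es) in d → 1 row(s).

NULL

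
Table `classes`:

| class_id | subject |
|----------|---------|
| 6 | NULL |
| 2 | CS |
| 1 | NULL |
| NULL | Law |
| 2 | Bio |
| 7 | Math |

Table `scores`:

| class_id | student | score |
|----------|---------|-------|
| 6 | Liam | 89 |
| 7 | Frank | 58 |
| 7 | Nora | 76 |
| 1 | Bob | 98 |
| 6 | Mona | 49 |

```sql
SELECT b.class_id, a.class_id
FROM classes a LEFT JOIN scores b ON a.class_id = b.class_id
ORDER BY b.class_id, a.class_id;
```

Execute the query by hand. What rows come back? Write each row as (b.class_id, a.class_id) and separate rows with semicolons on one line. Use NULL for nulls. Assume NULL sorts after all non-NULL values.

LEFT JOIN keeps every row from `classes`; unmatched rows get NULL for `scores`'s columns.
Matching on a.class_id = b.class_id. A NULL in a compared column never satisfies the condition.
Matched pairs: 5; unmatched a rows kept: 3.

(1, 1); (6, 6); (6, 6); (7, 7); (7, 7); (NULL, 2); (NULL, 2); (NULL, NULL)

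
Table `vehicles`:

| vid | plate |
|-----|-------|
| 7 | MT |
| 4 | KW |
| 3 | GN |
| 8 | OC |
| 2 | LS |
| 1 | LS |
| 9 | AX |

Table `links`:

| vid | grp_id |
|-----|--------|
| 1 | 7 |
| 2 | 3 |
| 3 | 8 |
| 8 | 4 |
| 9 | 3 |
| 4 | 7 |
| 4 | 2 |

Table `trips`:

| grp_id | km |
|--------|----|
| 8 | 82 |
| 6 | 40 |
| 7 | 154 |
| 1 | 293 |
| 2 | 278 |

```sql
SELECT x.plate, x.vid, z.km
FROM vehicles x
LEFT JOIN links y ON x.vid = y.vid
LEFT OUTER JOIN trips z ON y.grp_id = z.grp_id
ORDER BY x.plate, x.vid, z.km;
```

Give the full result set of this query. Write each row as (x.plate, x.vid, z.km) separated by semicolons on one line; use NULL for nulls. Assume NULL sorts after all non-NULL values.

(AX, 9, NULL); (GN, 3, 82); (KW, 4, 154); (KW, 4, 278); (LS, 1, 154); (LS, 2, NULL); (MT, 7, NULL); (OC, 8, NULL)

Evaluate left to right. First `vehicles x LEFT JOIN links y` on vid: 8 row(s).
Then LEFT JOIN `trips z` on grp_id: each of those 8 rows is kept; rows whose y.grp_id has no match in z get NULL for z's columns.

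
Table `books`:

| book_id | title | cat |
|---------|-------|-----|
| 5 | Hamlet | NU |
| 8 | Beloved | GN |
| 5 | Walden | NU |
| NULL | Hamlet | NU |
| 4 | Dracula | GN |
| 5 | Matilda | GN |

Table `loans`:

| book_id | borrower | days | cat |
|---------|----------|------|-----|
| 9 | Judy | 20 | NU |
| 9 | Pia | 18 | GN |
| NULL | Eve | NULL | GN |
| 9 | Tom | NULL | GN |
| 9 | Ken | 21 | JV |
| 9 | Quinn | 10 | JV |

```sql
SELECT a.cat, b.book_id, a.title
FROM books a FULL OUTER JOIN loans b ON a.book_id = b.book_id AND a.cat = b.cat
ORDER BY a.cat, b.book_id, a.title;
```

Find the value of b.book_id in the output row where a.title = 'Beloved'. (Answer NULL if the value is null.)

FULL OUTER JOIN keeps every row from both sides; unmatched rows get NULL for the other side's columns.
Matching on a.book_id = b.book_id AND a.cat = b.cat. A NULL in a compared column never satisfies the condition.
Matched pairs: 0; unmatched a rows kept: 6; unmatched b rows kept: 6.

NULL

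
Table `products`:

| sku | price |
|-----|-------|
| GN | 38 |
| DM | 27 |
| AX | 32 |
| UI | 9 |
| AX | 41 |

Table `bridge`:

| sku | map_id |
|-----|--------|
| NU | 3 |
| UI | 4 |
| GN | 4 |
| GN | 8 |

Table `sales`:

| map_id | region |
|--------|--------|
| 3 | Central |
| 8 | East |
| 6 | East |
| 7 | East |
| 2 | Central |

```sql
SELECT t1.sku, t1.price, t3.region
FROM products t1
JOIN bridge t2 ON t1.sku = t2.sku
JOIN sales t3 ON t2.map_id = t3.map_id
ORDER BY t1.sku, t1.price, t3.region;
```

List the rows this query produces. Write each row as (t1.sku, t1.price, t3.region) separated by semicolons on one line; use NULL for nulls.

Step 1 — t1 INNER JOIN t2 on sku → 3 row(s).
Then INNER JOIN `sales t3` on map_id: keep only rows whose t2.map_id appears in t3.

(GN, 38, East)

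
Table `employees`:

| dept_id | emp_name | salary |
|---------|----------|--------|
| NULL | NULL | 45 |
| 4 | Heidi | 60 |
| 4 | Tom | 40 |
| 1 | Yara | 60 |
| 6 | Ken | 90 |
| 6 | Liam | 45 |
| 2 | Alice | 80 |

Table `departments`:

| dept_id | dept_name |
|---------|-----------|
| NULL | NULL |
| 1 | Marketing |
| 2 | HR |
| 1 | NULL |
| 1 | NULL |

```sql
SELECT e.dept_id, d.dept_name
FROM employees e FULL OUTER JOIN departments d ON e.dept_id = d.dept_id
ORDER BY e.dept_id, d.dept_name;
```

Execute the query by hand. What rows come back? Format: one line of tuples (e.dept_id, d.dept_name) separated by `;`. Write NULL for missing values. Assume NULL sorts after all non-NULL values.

FULL OUTER JOIN keeps every row from both sides; unmatched rows get NULL for the other side's columns.
Matching on e.dept_id = d.dept_id. A NULL in a compared column never satisfies the condition.
- e (dept_id=NULL) has no partner → padded with NULL.
- e (dept_id=4) has no partner → padded with NULL.
- e (dept_id=4) has no partner → padded with NULL.
- e (dept_id=1) pairs with 3 row(s) of d.
- e (dept_id=6) has no partner → padded with NULL.
- e (dept_id=6) has no partner → padded with NULL.
- e (dept_id=2) pairs with 1 row(s) of d.
- plus 1 unmatched d row(s), each kept with NULL e columns.
After projecting and ordering:
e.dept_id | d.dept_name
1 | Marketing
1 | NULL
1 | NULL
2 | HR
4 | NULL
4 | NULL
6 | NULL
6 | NULL
NULL | NULL
NULL | NULL

(1, Marketing); (1, NULL); (1, NULL); (2, HR); (4, NULL); (4, NULL); (6, NULL); (6, NULL); (NULL, NULL); (NULL, NULL)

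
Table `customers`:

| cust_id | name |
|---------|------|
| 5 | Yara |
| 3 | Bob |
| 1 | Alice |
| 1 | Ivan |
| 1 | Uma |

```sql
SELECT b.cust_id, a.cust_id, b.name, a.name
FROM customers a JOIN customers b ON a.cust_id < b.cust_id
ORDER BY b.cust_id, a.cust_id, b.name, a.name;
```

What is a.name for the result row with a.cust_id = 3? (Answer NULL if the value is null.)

INNER JOIN keeps only pairs where the ON condition holds.
Matching on a.cust_id < b.cust_id.
- cust_id=5: no matching b row, dropped.
- cust_id=3: 1 matching b row(s), so 1 row(s) emitted.
- cust_id=1: 2 matching b row(s), so 2 row(s) emitted.
- cust_id=1: 2 matching b row(s), so 2 row(s) emitted.
- cust_id=1: 2 matching b row(s), so 2 row(s) emitted.

Bob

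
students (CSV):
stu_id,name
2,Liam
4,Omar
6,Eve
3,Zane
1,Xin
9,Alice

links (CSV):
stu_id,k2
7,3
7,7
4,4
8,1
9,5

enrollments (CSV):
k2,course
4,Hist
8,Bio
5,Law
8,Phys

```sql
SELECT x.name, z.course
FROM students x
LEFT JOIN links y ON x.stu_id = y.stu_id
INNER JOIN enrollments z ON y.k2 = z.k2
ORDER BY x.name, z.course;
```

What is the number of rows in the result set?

Evaluate left to right. First `students x LEFT JOIN links y` on stu_id: 6 row(s).
Then INNER JOIN `enrollments z` on k2: keep only rows whose y.k2 appears in z.
Result: 2 row(s).

2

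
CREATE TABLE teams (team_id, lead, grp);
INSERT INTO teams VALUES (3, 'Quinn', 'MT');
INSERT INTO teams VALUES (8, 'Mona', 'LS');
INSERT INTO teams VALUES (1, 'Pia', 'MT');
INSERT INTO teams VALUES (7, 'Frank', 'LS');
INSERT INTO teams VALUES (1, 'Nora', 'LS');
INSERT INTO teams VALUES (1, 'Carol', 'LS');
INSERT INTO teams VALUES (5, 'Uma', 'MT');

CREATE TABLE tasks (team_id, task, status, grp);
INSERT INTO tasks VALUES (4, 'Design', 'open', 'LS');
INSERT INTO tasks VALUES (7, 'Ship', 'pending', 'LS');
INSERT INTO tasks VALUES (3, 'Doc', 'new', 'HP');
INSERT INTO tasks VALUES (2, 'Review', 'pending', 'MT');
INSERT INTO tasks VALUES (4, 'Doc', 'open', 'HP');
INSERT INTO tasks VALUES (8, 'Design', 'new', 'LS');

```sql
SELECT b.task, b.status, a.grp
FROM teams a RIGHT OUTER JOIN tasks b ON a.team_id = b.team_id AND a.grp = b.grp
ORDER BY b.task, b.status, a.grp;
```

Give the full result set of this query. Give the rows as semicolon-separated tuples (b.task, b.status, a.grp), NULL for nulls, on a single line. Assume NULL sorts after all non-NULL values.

RIGHT JOIN keeps every row from `tasks`; unmatched rows get NULL for `teams`'s columns.
Matching on a.team_id = b.team_id AND a.grp = b.grp.
- a row (team_id=3, grp=MT): no match.
- a row (team_id=8, grp=LS): matches 1 b row(s) → 1 output row(s).
- a row (team_id=1, grp=MT): no match.
- a row (team_id=7, grp=LS): matches 1 b row(s) → 1 output row(s).
- a row (team_id=1, grp=LS): no match.
- a row (team_id=1, grp=LS): no match.
- a row (team_id=5, grp=MT): no match.
- 4 row(s) from b found no a partner → padded with NULL.
After projecting and ordering:
b.task | b.status | a.grp
Design | new | LS
Design | open | NULL
Doc | new | NULL
Doc | open | NULL
Review | pending | NULL
Ship | pending | LS

(Design, new, LS); (Design, open, NULL); (Doc, new, NULL); (Doc, open, NULL); (Review, pending, NULL); (Ship, pending, LS)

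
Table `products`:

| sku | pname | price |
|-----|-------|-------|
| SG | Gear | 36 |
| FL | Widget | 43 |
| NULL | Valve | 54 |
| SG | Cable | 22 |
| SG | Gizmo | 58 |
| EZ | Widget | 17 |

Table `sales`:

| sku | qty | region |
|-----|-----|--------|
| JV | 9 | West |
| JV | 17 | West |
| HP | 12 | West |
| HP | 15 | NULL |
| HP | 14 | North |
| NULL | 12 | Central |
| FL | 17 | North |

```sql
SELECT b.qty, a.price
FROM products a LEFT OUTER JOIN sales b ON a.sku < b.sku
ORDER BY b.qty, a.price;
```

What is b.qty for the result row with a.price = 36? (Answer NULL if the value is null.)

NULL

LEFT JOIN keeps every row from `products`; unmatched rows get NULL for `sales`'s columns.
Matching on a.sku < b.sku. A NULL in a compared column never satisfies the condition.
- a row (sku=SG): no match → kept, b columns NULL.
- a row (sku=FL): matches 5 b row(s) → 5 output row(s).
- a row (sku=NULL): no match → kept, b columns NULL.
- a row (sku=SG): no match → kept, b columns NULL.
- a row (sku=SG): no match → kept, b columns NULL.
- a row (sku=EZ): matches 6 b row(s) → 6 output row(s).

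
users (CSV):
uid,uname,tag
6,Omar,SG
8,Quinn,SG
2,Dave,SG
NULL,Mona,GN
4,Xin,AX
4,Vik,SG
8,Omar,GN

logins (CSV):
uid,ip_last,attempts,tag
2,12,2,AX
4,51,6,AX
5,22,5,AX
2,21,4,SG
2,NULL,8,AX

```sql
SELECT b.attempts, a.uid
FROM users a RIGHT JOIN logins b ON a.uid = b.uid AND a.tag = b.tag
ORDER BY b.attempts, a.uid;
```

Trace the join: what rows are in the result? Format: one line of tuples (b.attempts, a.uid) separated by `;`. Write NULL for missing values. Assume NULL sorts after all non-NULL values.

RIGHT JOIN keeps every row from `logins`; unmatched rows get NULL for `users`'s columns.
Matching on a.uid = b.uid AND a.tag = b.tag. A NULL in a compared column never satisfies the condition.
- a row (uid=6, tag=SG): no match.
- a row (uid=8, tag=SG): no match.
- a row (uid=2, tag=SG): matches 1 b row(s) → 1 output row(s).
- a row (uid=NULL, tag=GN): no match.
- a row (uid=4, tag=AX): matches 1 b row(s) → 1 output row(s).
- a row (uid=4, tag=SG): no match.
- a row (uid=8, tag=GN): no match.
- 3 b row(s) had no a match → kept, a columns NULL.
After projecting and ordering:
b.attempts | a.uid
2 | NULL
4 | 2
5 | NULL
6 | 4
8 | NULL

(2, NULL); (4, 2); (5, NULL); (6, 4); (8, NULL)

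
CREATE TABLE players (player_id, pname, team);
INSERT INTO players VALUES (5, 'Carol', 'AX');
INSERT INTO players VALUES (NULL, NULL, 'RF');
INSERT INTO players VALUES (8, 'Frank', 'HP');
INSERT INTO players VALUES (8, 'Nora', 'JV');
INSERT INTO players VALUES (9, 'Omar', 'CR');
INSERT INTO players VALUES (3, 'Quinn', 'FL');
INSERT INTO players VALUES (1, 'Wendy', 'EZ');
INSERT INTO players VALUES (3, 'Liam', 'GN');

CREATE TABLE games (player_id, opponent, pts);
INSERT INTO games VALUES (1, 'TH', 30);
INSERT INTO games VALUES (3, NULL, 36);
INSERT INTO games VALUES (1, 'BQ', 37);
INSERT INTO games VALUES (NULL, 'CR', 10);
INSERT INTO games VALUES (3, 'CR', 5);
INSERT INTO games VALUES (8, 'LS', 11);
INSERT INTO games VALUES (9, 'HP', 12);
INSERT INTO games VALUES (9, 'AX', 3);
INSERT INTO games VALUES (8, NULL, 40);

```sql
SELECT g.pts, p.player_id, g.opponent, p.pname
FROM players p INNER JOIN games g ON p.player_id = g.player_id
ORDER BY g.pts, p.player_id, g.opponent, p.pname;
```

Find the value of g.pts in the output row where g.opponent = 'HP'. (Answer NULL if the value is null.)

INNER JOIN keeps only pairs where the ON condition holds.
Matching on p.player_id = g.player_id. A NULL in a compared column never satisfies the condition.
Matched pairs: 12.

12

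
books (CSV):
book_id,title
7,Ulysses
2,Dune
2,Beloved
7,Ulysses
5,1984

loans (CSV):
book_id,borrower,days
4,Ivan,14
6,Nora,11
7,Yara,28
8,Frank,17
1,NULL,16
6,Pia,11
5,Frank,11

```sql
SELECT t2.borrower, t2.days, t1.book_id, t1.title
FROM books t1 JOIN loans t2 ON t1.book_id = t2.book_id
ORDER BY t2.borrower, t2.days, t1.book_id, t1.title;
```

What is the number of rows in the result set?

3

INNER JOIN keeps only pairs where the ON condition holds.
Matching on t1.book_id = t2.book_id.
Matched pairs: 3.
Total: 3 rows.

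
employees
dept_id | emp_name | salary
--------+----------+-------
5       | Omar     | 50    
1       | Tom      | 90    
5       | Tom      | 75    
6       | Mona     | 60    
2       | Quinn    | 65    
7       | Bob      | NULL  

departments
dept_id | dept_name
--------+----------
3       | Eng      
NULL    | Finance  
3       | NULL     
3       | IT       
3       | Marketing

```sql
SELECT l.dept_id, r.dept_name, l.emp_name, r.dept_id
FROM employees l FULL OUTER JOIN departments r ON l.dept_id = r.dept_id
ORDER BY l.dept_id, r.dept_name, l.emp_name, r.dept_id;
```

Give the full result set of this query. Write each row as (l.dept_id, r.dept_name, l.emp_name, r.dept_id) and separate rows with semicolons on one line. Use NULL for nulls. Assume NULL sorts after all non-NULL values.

(1, NULL, Tom, NULL); (2, NULL, Quinn, NULL); (5, NULL, Omar, NULL); (5, NULL, Tom, NULL); (6, NULL, Mona, NULL); (7, NULL, Bob, NULL); (NULL, Eng, NULL, 3); (NULL, Finance, NULL, NULL); (NULL, IT, NULL, 3); (NULL, Marketing, NULL, 3); (NULL, NULL, NULL, 3)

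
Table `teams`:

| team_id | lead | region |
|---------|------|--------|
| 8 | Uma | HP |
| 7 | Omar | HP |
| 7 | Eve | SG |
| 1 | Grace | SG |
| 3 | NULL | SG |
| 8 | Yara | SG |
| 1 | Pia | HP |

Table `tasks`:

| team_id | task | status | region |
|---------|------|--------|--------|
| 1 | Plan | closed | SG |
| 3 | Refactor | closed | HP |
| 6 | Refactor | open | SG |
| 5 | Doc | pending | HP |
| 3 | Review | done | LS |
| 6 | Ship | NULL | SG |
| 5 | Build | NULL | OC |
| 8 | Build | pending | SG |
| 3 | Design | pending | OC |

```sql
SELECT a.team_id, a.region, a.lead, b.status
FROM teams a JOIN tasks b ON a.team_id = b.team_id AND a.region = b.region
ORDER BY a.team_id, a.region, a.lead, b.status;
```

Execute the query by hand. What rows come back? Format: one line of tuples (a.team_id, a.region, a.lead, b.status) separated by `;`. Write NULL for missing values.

INNER JOIN keeps only pairs where the ON condition holds.
Matching on a.team_id = b.team_id AND a.region = b.region.
- a row (team_id=8, region=HP): no match → dropped.
- a row (team_id=7, region=HP): no match → dropped.
- a row (team_id=7, region=SG): no match → dropped.
- a row (team_id=1, region=SG): matches 1 b row(s) → 1 output row(s).
- a row (team_id=3, region=SG): no match → dropped.
- a row (team_id=8, region=SG): matches 1 b row(s) → 1 output row(s).
- a row (team_id=1, region=HP): no match → dropped.
After projecting and ordering:
a.team_id | a.region | a.lead | b.status
1 | SG | Grace | closed
8 | SG | Yara | pending

(1, SG, Grace, closed); (8, SG, Yara, pending)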